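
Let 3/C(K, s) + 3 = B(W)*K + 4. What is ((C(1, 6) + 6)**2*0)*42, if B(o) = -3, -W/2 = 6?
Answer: 0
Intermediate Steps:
W = -12 (W = -2*6 = -12)
C(K, s) = 3/(1 - 3*K) (C(K, s) = 3/(-3 + (-3*K + 4)) = 3/(-3 + (4 - 3*K)) = 3/(1 - 3*K))
((C(1, 6) + 6)**2*0)*42 = ((3/(1 - 3*1) + 6)**2*0)*42 = ((3/(1 - 3) + 6)**2*0)*42 = ((3/(-2) + 6)**2*0)*42 = ((3*(-1/2) + 6)**2*0)*42 = ((-3/2 + 6)**2*0)*42 = ((9/2)**2*0)*42 = ((81/4)*0)*42 = 0*42 = 0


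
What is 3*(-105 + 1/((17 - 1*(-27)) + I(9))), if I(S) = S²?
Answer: -39372/125 ≈ -314.98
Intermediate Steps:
3*(-105 + 1/((17 - 1*(-27)) + I(9))) = 3*(-105 + 1/((17 - 1*(-27)) + 9²)) = 3*(-105 + 1/((17 + 27) + 81)) = 3*(-105 + 1/(44 + 81)) = 3*(-105 + 1/125) = 3*(-13124/125) = -39372/125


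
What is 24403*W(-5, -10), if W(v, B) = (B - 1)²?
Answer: 2952763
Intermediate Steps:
W(v, B) = (-1 + B)²
24403*W(-5, -10) = 24403*(-1 - 10)² = 24403*(-11)² = 24403*121 = 2952763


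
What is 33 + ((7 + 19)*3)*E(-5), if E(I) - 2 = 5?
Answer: 579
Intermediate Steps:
E(I) = 7 (E(I) = 2 + 5 = 7)
33 + ((7 + 19)*3)*E(-5) = 33 + ((7 + 19)*3)*7 = 33 + (26*3)*7 = 33 + 78*7 = 33 + 546 = 579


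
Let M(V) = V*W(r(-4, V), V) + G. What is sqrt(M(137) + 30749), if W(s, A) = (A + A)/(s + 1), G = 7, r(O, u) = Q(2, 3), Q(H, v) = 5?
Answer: sqrt(333111)/3 ≈ 192.39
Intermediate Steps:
r(O, u) = 5
W(s, A) = 2*A/(1 + s) (W(s, A) = (2*A)/(1 + s) = 2*A/(1 + s))
M(V) = 7 + V**2/3 (M(V) = V*(2*V/(1 + 5)) + 7 = V*(2*V/6) + 7 = V*(2*V*(1/6)) + 7 = V*(V/3) + 7 = V**2/3 + 7 = 7 + V**2/3)
sqrt(M(137) + 30749) = sqrt((7 + (1/3)*137**2) + 30749) = sqrt((7 + (1/3)*18769) + 30749) = sqrt((7 + 18769/3) + 30749) = sqrt(18790/3 + 30749) = sqrt(111037/3) = sqrt(333111)/3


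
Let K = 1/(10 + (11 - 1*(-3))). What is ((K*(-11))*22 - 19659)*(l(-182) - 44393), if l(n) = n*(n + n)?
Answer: -1719471265/4 ≈ -4.2987e+8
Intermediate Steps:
l(n) = 2*n**2 (l(n) = n*(2*n) = 2*n**2)
K = 1/24 (K = 1/(10 + (11 + 3)) = 1/(10 + 14) = 1/24 ≈ 0.041667)
((K*(-11))*22 - 19659)*(l(-182) - 44393) = (((1/24)*(-11))*22 - 19659)*(2*(-182)**2 - 44393) = (-11/24*22 - 19659)*(2*33124 - 44393) = (-121/12 - 19659)*(66248 - 44393) = -236029/12*21855 = -1719471265/4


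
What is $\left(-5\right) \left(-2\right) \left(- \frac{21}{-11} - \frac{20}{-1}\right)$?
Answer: $\frac{2410}{11} \approx 219.09$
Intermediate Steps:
$\left(-5\right) \left(-2\right) \left(- \frac{21}{-11} - \frac{20}{-1}\right) = 10 \left(\left(-21\right) \left(- \frac{1}{11}\right) - -20\right) = 10 \left(\frac{21}{11} + 20\right) = 10 \cdot \frac{241}{11} = \frac{2410}{11}$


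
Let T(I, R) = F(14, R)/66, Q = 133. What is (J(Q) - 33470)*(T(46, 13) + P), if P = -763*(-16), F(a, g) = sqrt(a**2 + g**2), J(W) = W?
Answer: -406978096 - 33337*sqrt(365)/66 ≈ -4.0699e+8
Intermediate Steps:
T(I, R) = sqrt(196 + R**2)/66 (T(I, R) = sqrt(14**2 + R**2)/66 = sqrt(196 + R**2)*(1/66) = sqrt(196 + R**2)/66)
P = 12208
(J(Q) - 33470)*(T(46, 13) + P) = (133 - 33470)*(sqrt(196 + 13**2)/66 + 12208) = -33337*(sqrt(196 + 169)/66 + 12208) = -33337*(sqrt(365)/66 + 12208) = -33337*(12208 + sqrt(365)/66) = -406978096 - 33337*sqrt(365)/66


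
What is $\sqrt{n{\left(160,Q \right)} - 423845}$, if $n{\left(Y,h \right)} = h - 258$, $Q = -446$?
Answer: $i \sqrt{424549} \approx 651.57 i$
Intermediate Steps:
$n{\left(Y,h \right)} = -258 + h$
$\sqrt{n{\left(160,Q \right)} - 423845} = \sqrt{\left(-258 - 446\right) - 423845} = \sqrt{-704 - 423845} = \sqrt{-424549} = i \sqrt{424549}$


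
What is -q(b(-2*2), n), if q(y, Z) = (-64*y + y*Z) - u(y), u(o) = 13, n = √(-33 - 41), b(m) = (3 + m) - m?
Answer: 205 - 3*I*√74 ≈ 205.0 - 25.807*I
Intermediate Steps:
b(m) = 3
n = I*√74 (n = √(-74) = I*√74 ≈ 8.6023*I)
q(y, Z) = -13 - 64*y + Z*y (q(y, Z) = (-64*y + y*Z) - 1*13 = (-64*y + Z*y) - 13 = -13 - 64*y + Z*y)
-q(b(-2*2), n) = -(-13 - 64*3 + (I*√74)*3) = -(-13 - 192 + 3*I*√74) = -(-205 + 3*I*√74) = 205 - 3*I*√74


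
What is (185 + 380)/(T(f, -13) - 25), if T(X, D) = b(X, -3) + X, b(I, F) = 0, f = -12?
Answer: -565/37 ≈ -15.270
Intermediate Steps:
T(X, D) = X (T(X, D) = 0 + X = X)
(185 + 380)/(T(f, -13) - 25) = (185 + 380)/(-12 - 25) = 565/(-37) = 565*(-1/37) = -565/37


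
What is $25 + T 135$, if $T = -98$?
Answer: $-13205$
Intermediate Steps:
$25 + T 135 = 25 - 13230 = -13205$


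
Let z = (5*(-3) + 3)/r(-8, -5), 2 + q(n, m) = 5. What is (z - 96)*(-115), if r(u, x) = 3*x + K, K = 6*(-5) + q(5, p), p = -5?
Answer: 77050/7 ≈ 11007.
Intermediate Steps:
q(n, m) = 3 (q(n, m) = -2 + 5 = 3)
K = -27 (K = 6*(-5) + 3 = -30 + 3 = -27)
r(u, x) = -27 + 3*x (r(u, x) = 3*x - 27 = -27 + 3*x)
z = 2/7 (z = (5*(-3) + 3)/(-27 + 3*(-5)) = (-15 + 3)/(-27 - 15) = -12/(-42) = -12*(-1/42) = 2/7 ≈ 0.28571)
(z - 96)*(-115) = (2/7 - 96)*(-115) = -670/7*(-115) = 77050/7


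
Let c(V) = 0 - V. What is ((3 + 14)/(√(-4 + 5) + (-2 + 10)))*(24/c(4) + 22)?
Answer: 272/9 ≈ 30.222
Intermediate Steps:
c(V) = -V
((3 + 14)/(√(-4 + 5) + (-2 + 10)))*(24/c(4) + 22) = ((3 + 14)/(√(-4 + 5) + (-2 + 10)))*(24/((-1*4)) + 22) = (17/(√1 + 8))*(24/(-4) + 22) = (17/(1 + 8))*(24*(-¼) + 22) = (17/9)*(-6 + 22) = (17*(⅑))*16 = (17/9)*16 = 272/9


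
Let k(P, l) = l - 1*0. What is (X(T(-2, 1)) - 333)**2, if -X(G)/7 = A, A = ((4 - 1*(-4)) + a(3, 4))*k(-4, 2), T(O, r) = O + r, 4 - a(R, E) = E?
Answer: 198025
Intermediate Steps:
a(R, E) = 4 - E
k(P, l) = l (k(P, l) = l + 0 = l)
A = 16 (A = ((4 - 1*(-4)) + (4 - 1*4))*2 = ((4 + 4) + (4 - 4))*2 = (8 + 0)*2 = 8*2 = 16)
X(G) = -112 (X(G) = -7*16 = -112)
(X(T(-2, 1)) - 333)**2 = (-112 - 333)**2 = (-445)**2 = 198025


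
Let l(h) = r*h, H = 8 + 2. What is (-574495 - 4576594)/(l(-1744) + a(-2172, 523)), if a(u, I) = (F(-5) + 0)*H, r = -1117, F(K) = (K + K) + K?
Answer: -5151089/1947898 ≈ -2.6444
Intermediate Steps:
F(K) = 3*K (F(K) = 2*K + K = 3*K)
H = 10
a(u, I) = -150 (a(u, I) = (3*(-5) + 0)*10 = (-15 + 0)*10 = -15*10 = -150)
l(h) = -1117*h
(-574495 - 4576594)/(l(-1744) + a(-2172, 523)) = (-574495 - 4576594)/(-1117*(-1744) - 150) = -5151089/(1948048 - 150) = -5151089/1947898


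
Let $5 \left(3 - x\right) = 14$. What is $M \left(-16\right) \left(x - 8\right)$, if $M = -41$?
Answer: $- \frac{25584}{5} \approx -5116.8$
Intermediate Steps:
$x = \frac{1}{5}$ ($x = 3 - \frac{14}{5} = \frac{1}{5} \approx 0.2$)
$M \left(-16\right) \left(x - 8\right) = \left(-41\right) \left(-16\right) \left(\frac{1}{5} - 8\right) = 656 \left(\frac{1}{5} - 8\right) = 656 \left(- \frac{39}{5}\right) = - \frac{25584}{5}$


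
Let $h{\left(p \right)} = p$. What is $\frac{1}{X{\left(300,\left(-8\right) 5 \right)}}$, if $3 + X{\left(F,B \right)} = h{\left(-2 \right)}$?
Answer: $- \frac{1}{5} \approx -0.2$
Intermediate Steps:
$X{\left(F,B \right)} = -5$ ($X{\left(F,B \right)} = -3 - 2 = -5$)
$\frac{1}{X{\left(300,\left(-8\right) 5 \right)}} = \frac{1}{-5} = - \frac{1}{5}$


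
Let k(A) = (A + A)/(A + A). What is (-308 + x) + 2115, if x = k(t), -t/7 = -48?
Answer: 1808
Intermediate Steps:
t = 336 (t = -7*(-48) = 336)
k(A) = 1 (k(A) = (2*A)/((2*A)) = (2*A)*(1/(2*A)) = 1)
x = 1
(-308 + x) + 2115 = (-308 + 1) + 2115 = -307 + 2115 = 1808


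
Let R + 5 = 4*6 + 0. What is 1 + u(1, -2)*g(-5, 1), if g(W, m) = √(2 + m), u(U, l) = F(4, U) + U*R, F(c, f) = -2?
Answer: 1 + 17*√3 ≈ 30.445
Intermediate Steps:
R = 19 (R = -5 + (4*6 + 0) = -5 + (24 + 0) = -5 + 24 = 19)
u(U, l) = -2 + 19*U (u(U, l) = -2 + U*19 = -2 + 19*U)
1 + u(1, -2)*g(-5, 1) = 1 + (-2 + 19*1)*√(2 + 1) = 1 + (-2 + 19)*√3 = 1 + 17*√3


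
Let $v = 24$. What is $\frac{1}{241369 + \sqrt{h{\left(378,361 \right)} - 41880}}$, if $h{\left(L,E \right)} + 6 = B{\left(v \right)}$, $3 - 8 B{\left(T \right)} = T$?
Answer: $\frac{1930952}{466072288397} - \frac{2 i \sqrt{670218}}{466072288397} \approx 4.143 \cdot 10^{-6} - 3.5131 \cdot 10^{-9} i$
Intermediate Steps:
$B{\left(T \right)} = \frac{3}{8} - \frac{T}{8}$
$h{\left(L,E \right)} = - \frac{69}{8}$ ($h{\left(L,E \right)} = -6 + \left(\frac{3}{8} - 3\right) = -6 - \frac{21}{8} = - \frac{69}{8}$)
$\frac{1}{241369 + \sqrt{h{\left(378,361 \right)} - 41880}} = \frac{1}{241369 + \sqrt{- \frac{69}{8} - 41880}} = \frac{1}{241369 + \sqrt{- \frac{335109}{8}}} = \frac{1}{241369 + \frac{i \sqrt{670218}}{4}}$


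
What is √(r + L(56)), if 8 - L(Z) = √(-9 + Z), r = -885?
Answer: √(-877 - √47) ≈ 29.73*I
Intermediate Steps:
L(Z) = 8 - √(-9 + Z)
√(r + L(56)) = √(-885 + (8 - √(-9 + 56))) = √(-885 + (8 - √47)) = √(-877 - √47)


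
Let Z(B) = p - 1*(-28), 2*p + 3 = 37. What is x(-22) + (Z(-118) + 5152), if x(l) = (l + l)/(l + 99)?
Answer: 36375/7 ≈ 5196.4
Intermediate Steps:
p = 17 (p = -3/2 + (½)*37 = -3/2 + 37/2 = 17)
x(l) = 2*l/(99 + l) (x(l) = (2*l)/(99 + l) = 2*l/(99 + l))
Z(B) = 45 (Z(B) = 17 - 1*(-28) = 17 + 28 = 45)
x(-22) + (Z(-118) + 5152) = 2*(-22)/(99 - 22) + (45 + 5152) = 2*(-22)/77 + 5197 = 2*(-22)*(1/77) + 5197 = -4/7 + 5197 = 36375/7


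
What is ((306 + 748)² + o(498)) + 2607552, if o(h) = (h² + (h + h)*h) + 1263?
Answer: 4463743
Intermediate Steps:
o(h) = 1263 + 3*h² (o(h) = (h² + (2*h)*h) + 1263 = (h² + 2*h²) + 1263 = 3*h² + 1263 = 1263 + 3*h²)
((306 + 748)² + o(498)) + 2607552 = ((306 + 748)² + (1263 + 3*498²)) + 2607552 = (1054² + (1263 + 3*248004)) + 2607552 = (1110916 + (1263 + 744012)) + 2607552 = (1110916 + 745275) + 2607552 = 1856191 + 2607552 = 4463743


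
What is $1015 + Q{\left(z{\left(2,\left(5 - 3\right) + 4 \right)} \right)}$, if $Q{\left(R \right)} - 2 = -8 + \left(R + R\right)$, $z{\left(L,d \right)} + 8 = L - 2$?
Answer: $993$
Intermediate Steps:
$z{\left(L,d \right)} = -10 + L$ ($z{\left(L,d \right)} = -8 + \left(L - 2\right) = -8 + \left(-2 + L\right) = -10 + L$)
$Q{\left(R \right)} = -6 + 2 R$ ($Q{\left(R \right)} = 2 + \left(-8 + \left(R + R\right)\right) = 2 + \left(-8 + 2 R\right) = -6 + 2 R$)
$1015 + Q{\left(z{\left(2,\left(5 - 3\right) + 4 \right)} \right)} = 1015 + \left(-6 + 2 \left(-10 + 2\right)\right) = 1015 + \left(-6 + 2 \left(-8\right)\right) = 1015 - 22 = 993$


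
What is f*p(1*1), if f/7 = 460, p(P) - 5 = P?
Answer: 19320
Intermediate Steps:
p(P) = 5 + P
f = 3220 (f = 7*460 = 3220)
f*p(1*1) = 3220*(5 + 1*1) = 3220*(5 + 1) = 3220*6 = 19320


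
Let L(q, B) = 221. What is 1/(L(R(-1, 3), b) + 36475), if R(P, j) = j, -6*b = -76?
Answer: 1/36696 ≈ 2.7251e-5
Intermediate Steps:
b = 38/3 (b = -1/6*(-76) = 38/3 ≈ 12.667)
1/(L(R(-1, 3), b) + 36475) = 1/(221 + 36475) = 1/36696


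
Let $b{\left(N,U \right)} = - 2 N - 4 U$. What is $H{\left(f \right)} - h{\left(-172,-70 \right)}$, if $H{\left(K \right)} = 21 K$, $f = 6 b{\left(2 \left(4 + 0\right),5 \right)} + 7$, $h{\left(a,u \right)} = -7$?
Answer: $-4382$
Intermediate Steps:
$b{\left(N,U \right)} = - 4 U - 2 N$
$f = -209$ ($f = 6 \left(\left(-4\right) 5 - 2 \cdot 2 \left(4 + 0\right)\right) + 7 = 6 \left(-20 - 2 \cdot 2 \cdot 4\right) + 7 = 6 \left(-20 - 16\right) + 7 = 6 \left(-36\right) + 7 = -216 + 7 = -209$)
$H{\left(f \right)} - h{\left(-172,-70 \right)} = 21 \left(-209\right) - -7 = -4389 + 7 = -4382$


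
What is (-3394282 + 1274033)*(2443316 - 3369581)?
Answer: 1963912439985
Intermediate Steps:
(-3394282 + 1274033)*(2443316 - 3369581) = -2120249*(-926265) = 1963912439985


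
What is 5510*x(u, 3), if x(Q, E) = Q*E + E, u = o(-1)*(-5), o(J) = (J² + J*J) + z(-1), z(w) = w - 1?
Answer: 16530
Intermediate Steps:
z(w) = -1 + w
o(J) = -2 + 2*J² (o(J) = (J² + J*J) + (-1 - 1) = (J² + J²) - 2 = 2*J² - 2 = -2 + 2*J²)
u = 0 (u = (-2 + 2*(-1)²)*(-5) = (-2 + 2*1)*(-5) = (-2 + 2)*(-5) = 0*(-5) = 0)
x(Q, E) = E + E*Q (x(Q, E) = E*Q + E = E + E*Q)
5510*x(u, 3) = 5510*(3*(1 + 0)) = 5510*(3*1) = 5510*3 = 16530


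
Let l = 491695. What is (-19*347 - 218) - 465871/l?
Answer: -3349400516/491695 ≈ -6811.9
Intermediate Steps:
(-19*347 - 218) - 465871/l = (-19*347 - 218) - 465871/491695 = (-6593 - 218) - 465871/491695 = -6811 - 1*465871/491695 = -6811 - 465871/491695 = -3349400516/491695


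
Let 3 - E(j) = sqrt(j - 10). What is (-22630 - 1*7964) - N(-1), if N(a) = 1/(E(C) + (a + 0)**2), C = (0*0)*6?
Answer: -397724/13 - I*sqrt(10)/26 ≈ -30594.0 - 0.12163*I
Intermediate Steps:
C = 0 (C = 0*6 = 0)
E(j) = 3 - sqrt(-10 + j) (E(j) = 3 - sqrt(j - 10) = 3 - sqrt(-10 + j))
N(a) = 1/(3 + a**2 - I*sqrt(10)) (N(a) = 1/((3 - sqrt(-10 + 0)) + (a + 0)**2) = 1/((3 - sqrt(-10)) + a**2) = 1/((3 - I*sqrt(10)) + a**2) = 1/(3 + a**2 - I*sqrt(10)))
(-22630 - 1*7964) - N(-1) = (-22630 - 1*7964) - 1/(3 + (-1)**2 - I*sqrt(10)) = (-22630 - 7964) - 1/(3 + 1 - I*sqrt(10)) = -30594 - 1/(4 - I*sqrt(10))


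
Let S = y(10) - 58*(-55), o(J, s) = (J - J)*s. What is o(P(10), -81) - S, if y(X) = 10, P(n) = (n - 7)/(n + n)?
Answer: -3200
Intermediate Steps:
P(n) = (-7 + n)/(2*n) (P(n) = (-7 + n)/((2*n)) = (-7 + n)*(1/(2*n)) = (-7 + n)/(2*n))
o(J, s) = 0 (o(J, s) = 0*s = 0)
S = 3200 (S = 10 - 58*(-55) = 10 + 3190 = 3200)
o(P(10), -81) - S = 0 - 1*3200 = 0 - 3200 = -3200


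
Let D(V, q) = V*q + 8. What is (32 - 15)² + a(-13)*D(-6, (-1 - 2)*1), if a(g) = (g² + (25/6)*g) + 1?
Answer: 9902/3 ≈ 3300.7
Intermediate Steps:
a(g) = 1 + g² + 25*g/6 (a(g) = (g² + (25*(⅙))*g) + 1 = (g² + 25*g/6) + 1 = 1 + g² + 25*g/6)
D(V, q) = 8 + V*q
(32 - 15)² + a(-13)*D(-6, (-1 - 2)*1) = (32 - 15)² + (1 + (-13)² + (25/6)*(-13))*(8 - 6*(-1 - 2)) = 17² + (1 + 169 - 325/6)*(8 - (-18)) = 289 + 695*(8 - 6*(-3))/6 = 289 + 695*(8 + 18)/6 = 289 + (695/6)*26 = 289 + 9035/3 = 9902/3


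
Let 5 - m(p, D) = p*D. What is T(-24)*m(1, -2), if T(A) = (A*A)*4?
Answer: 16128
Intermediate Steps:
m(p, D) = 5 - D*p (m(p, D) = 5 - p*D = 5 - D*p)
T(A) = 4*A² (T(A) = A²*4 = 4*A²)
T(-24)*m(1, -2) = (4*(-24)²)*(5 - 1*(-2)*1) = (4*576)*(5 + 2) = 2304*7 = 16128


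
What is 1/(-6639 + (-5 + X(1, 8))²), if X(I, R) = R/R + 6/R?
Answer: -16/106055 ≈ -0.00015087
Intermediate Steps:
X(I, R) = 1 + 6/R
1/(-6639 + (-5 + X(1, 8))²) = 1/(-6639 + (-5 + (6 + 8)/8)²) = 1/(-6639 + (-5 + (⅛)*14)²) = 1/(-6639 + (-5 + 7/4)²) = 1/(-6639 + (-13/4)²) = 1/(-6639 + 169/16) = 1/(-106055/16) = -16/106055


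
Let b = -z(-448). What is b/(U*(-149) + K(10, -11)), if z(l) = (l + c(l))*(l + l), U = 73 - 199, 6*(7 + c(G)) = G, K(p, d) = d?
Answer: -1423744/56289 ≈ -25.293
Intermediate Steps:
c(G) = -7 + G/6
U = -126
z(l) = 2*l*(-7 + 7*l/6) (z(l) = (l + (-7 + l/6))*(l + l) = (-7 + 7*l/6)*(2*l) = 2*l*(-7 + 7*l/6))
b = -1423744/3 (b = -7*(-448)*(-6 - 448)/3 = -7*(-448)*(-454)/3 = -1*1423744/3 = -1423744/3 ≈ -4.7458e+5)
b/(U*(-149) + K(10, -11)) = -1423744/(3*(-126*(-149) - 11)) = -1423744/(3*(18774 - 11)) = -1423744/3/18763 = -1423744/3*1/18763 = -1423744/56289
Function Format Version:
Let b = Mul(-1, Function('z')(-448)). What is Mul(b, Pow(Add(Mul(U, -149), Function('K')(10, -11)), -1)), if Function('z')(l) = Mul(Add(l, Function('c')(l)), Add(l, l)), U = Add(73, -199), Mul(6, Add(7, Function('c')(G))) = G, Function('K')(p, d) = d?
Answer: Rational(-1423744, 56289) ≈ -25.293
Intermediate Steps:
Function('c')(G) = Add(-7, Mul(Rational(1, 6), G))
U = -126
Function('z')(l) = Mul(2, l, Add(-7, Mul(Rational(7, 6), l))) (Function('z')(l) = Mul(Add(l, Add(-7, Mul(Rational(1, 6), l))), Add(l, l)) = Mul(Add(-7, Mul(Rational(7, 6), l)), Mul(2, l)) = Mul(2, l, Add(-7, Mul(Rational(7, 6), l))))
b = Rational(-1423744, 3) (b = Mul(-1, Mul(Rational(7, 3), -448, Add(-6, -448))) = Mul(-1, Mul(Rational(7, 3), -448, -454)) = Mul(-1, Rational(1423744, 3)) = Rational(-1423744, 3) ≈ -4.7458e+5)
Mul(b, Pow(Add(Mul(U, -149), Function('K')(10, -11)), -1)) = Mul(Rational(-1423744, 3), Pow(Add(Mul(-126, -149), -11), -1)) = Mul(Rational(-1423744, 3), Pow(Add(18774, -11), -1)) = Mul(Rational(-1423744, 3), Pow(18763, -1)) = Mul(Rational(-1423744, 3), Rational(1, 18763)) = Rational(-1423744, 56289)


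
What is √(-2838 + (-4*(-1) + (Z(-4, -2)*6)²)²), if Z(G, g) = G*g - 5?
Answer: √104746 ≈ 323.65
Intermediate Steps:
Z(G, g) = -5 + G*g
√(-2838 + (-4*(-1) + (Z(-4, -2)*6)²)²) = √(-2838 + (-4*(-1) + ((-5 - 4*(-2))*6)²)²) = √(-2838 + (4 + ((-5 + 8)*6)²)²) = √(-2838 + (4 + (3*6)²)²) = √(-2838 + (4 + 18²)²) = √(-2838 + (4 + 324)²) = √(-2838 + 328²) = √(-2838 + 107584) = √104746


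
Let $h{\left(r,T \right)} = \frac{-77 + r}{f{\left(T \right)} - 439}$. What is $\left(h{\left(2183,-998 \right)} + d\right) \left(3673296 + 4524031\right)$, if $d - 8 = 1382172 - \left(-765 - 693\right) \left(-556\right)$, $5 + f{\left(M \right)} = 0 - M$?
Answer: $\frac{1297763242290359}{277} \approx 4.6851 \cdot 10^{12}$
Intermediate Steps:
$f{\left(M \right)} = -5 - M$ ($f{\left(M \right)} = -5 + \left(0 - M\right) = -5 - M$)
$h{\left(r,T \right)} = \frac{-77 + r}{-444 - T}$ ($h{\left(r,T \right)} = \frac{-77 + r}{\left(-5 - T\right) - 439} = \frac{-77 + r}{-444 - T}$)
$d = 571532$ ($d = 8 + \left(1382172 - \left(-765 - 693\right) \left(-556\right)\right) = 8 + \left(1382172 - \left(-1458\right) \left(-556\right)\right) = 8 + \left(1382172 - 810648\right) = 8 + 571524 = 571532$)
$\left(h{\left(2183,-998 \right)} + d\right) \left(3673296 + 4524031\right) = \left(\frac{77 - 2183}{444 - 998} + 571532\right) \left(3673296 + 4524031\right) = \left(\frac{77 - 2183}{-554} + 571532\right) 8197327 = \left(\left(- \frac{1}{554}\right) \left(-2106\right) + 571532\right) 8197327 = \left(\frac{1053}{277} + 571532\right) 8197327 = \frac{158315417}{277} \cdot 8197327 = \frac{1297763242290359}{277}$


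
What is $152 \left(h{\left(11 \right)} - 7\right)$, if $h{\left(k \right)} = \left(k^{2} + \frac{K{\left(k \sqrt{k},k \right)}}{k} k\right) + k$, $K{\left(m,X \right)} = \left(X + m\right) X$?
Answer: $37392 + 18392 \sqrt{11} \approx 98391.0$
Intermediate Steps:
$K{\left(m,X \right)} = X \left(X + m\right)$
$h{\left(k \right)} = k + k^{2} + k \left(k + k^{\frac{3}{2}}\right)$ ($h{\left(k \right)} = \left(k^{2} + \frac{k \left(k + k \sqrt{k}\right)}{k} k\right) + k = \left(k^{2} + \frac{k \left(k + k^{\frac{3}{2}}\right)}{k} k\right) + k = \left(k^{2} + \left(k + k^{\frac{3}{2}}\right) k\right) + k = \left(k^{2} + k \left(k + k^{\frac{3}{2}}\right)\right) + k = k + k^{2} + k \left(k + k^{\frac{3}{2}}\right)$)
$152 \left(h{\left(11 \right)} - 7\right) = 152 \left(11 \left(1 + 11^{\frac{3}{2}} + 2 \cdot 11\right) - 7\right) = 152 \left(11 \left(1 + 11 \sqrt{11} + 22\right) - 7\right) = 152 \left(11 \left(23 + 11 \sqrt{11}\right) - 7\right) = 152 \left(\left(253 + 121 \sqrt{11}\right) - 7\right) = 152 \left(246 + 121 \sqrt{11}\right) = 37392 + 18392 \sqrt{11}$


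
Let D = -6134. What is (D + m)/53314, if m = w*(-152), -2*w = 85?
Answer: 163/26657 ≈ 0.0061147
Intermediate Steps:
w = -85/2 (w = -1/2*85 = -85/2 ≈ -42.500)
m = 6460 (m = -85/2*(-152) = 6460)
(D + m)/53314 = (-6134 + 6460)/53314 = 326*(1/53314) = 163/26657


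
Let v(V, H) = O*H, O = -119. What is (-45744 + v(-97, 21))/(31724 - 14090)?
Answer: -16081/5878 ≈ -2.7358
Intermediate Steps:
v(V, H) = -119*H
(-45744 + v(-97, 21))/(31724 - 14090) = (-45744 - 119*21)/(31724 - 14090) = (-45744 - 2499)/17634 = -48243*1/17634 = -16081/5878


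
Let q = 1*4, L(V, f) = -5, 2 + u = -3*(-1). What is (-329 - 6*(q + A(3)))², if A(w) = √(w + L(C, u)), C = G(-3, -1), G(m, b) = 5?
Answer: 124537 + 4236*I*√2 ≈ 1.2454e+5 + 5990.6*I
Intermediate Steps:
C = 5
u = 1 (u = -2 - 3*(-1) = -2 + 3 = 1)
A(w) = √(-5 + w) (A(w) = √(w - 5) = √(-5 + w))
q = 4
(-329 - 6*(q + A(3)))² = (-329 - 6*(4 + √(-5 + 3)))² = (-329 - 6*(4 + √(-2)))² = (-329 - 6*(4 + I*√2))² = (-329 + (-24 - 6*I*√2))² = (-353 - 6*I*√2)²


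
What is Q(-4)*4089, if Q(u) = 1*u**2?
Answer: 65424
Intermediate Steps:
Q(u) = u**2
Q(-4)*4089 = (-4)**2*4089 = 16*4089 = 65424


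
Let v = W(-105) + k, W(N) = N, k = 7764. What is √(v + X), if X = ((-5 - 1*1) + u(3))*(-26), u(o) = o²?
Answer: 19*√21 ≈ 87.069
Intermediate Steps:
v = 7659 (v = -105 + 7764 = 7659)
X = -78 (X = ((-5 - 1*1) + 3²)*(-26) = ((-5 - 1) + 9)*(-26) = (-6 + 9)*(-26) = 3*(-26) = -78)
√(v + X) = √(7659 - 78) = √7581 = 19*√21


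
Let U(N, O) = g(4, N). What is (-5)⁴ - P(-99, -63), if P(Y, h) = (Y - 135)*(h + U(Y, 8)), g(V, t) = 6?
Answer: -12713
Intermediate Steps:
U(N, O) = 6
P(Y, h) = (-135 + Y)*(6 + h) (P(Y, h) = (Y - 135)*(h + 6) = (-135 + Y)*(6 + h))
(-5)⁴ - P(-99, -63) = (-5)⁴ - (-810 - 135*(-63) + 6*(-99) - 99*(-63)) = 625 - (-810 + 8505 - 594 + 6237) = 625 - 1*13338 = 625 - 13338 = -12713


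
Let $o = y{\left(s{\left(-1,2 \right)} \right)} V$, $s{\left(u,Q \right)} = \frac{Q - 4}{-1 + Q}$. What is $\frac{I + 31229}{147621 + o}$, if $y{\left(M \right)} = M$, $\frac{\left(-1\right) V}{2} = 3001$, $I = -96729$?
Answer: $- \frac{524}{1277} \approx -0.41034$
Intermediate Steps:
$s{\left(u,Q \right)} = \frac{-4 + Q}{-1 + Q}$
$V = -6002$ ($V = \left(-2\right) 3001 = -6002$)
$o = 12004$ ($o = \frac{-4 + 2}{-1 + 2} \left(-6002\right) = 1^{-1} \left(-2\right) \left(-6002\right) = 1 \left(-2\right) \left(-6002\right) = \left(-2\right) \left(-6002\right) = 12004$)
$\frac{I + 31229}{147621 + o} = \frac{-96729 + 31229}{147621 + 12004} = - \frac{65500}{159625} = \left(-65500\right) \frac{1}{159625} = - \frac{524}{1277}$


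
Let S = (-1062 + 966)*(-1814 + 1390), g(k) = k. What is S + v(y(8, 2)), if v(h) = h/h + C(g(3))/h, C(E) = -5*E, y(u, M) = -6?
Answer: 81415/2 ≈ 40708.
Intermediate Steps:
v(h) = 1 - 15/h (v(h) = h/h + (-5*3)/h = 1 - 15/h)
S = 40704 (S = -96*(-424) = 40704)
S + v(y(8, 2)) = 40704 + (-15 - 6)/(-6) = 40704 - ⅙*(-21) = 40704 + 7/2 = 81415/2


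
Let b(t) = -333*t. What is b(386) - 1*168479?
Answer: -297017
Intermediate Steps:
b(386) - 1*168479 = -333*386 - 1*168479 = -128538 - 168479 = -297017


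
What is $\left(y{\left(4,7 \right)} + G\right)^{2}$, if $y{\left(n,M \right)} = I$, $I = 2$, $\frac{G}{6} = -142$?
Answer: $722500$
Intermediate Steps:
$G = -852$ ($G = 6 \left(-142\right) = -852$)
$y{\left(n,M \right)} = 2$
$\left(y{\left(4,7 \right)} + G\right)^{2} = \left(2 - 852\right)^{2} = \left(-850\right)^{2} = 722500$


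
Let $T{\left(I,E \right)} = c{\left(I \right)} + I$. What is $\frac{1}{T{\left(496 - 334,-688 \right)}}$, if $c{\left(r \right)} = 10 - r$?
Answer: $\frac{1}{10} \approx 0.1$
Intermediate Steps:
$T{\left(I,E \right)} = 10$ ($T{\left(I,E \right)} = \left(10 - I\right) + I = 10$)
$\frac{1}{T{\left(496 - 334,-688 \right)}} = \frac{1}{10}$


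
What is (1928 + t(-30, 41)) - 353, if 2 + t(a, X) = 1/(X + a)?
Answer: 17304/11 ≈ 1573.1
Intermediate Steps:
t(a, X) = -2 + 1/(X + a)
(1928 + t(-30, 41)) - 353 = (1928 + (1 - 2*41 - 2*(-30))/(41 - 30)) - 353 = (1928 + (1 - 82 + 60)/11) - 353 = (1928 + (1/11)*(-21)) - 353 = (1928 - 21/11) - 353 = 21187/11 - 353 = 17304/11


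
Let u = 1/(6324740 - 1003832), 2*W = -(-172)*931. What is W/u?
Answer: 426023819928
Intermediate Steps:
W = 80066 (W = (-(-172)*931)/2 = (-172*(-931))/2 = (½)*160132 = 80066)
u = 1/5320908 ≈ 1.8794e-7
W/u = 80066/(1/5320908) = 80066*5320908 = 426023819928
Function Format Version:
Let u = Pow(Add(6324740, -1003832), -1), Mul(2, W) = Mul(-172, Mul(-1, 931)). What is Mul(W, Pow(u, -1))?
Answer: 426023819928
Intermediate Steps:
W = 80066 (W = Mul(Rational(1, 2), Mul(-172, Mul(-1, 931))) = Mul(Rational(1, 2), Mul(-172, -931)) = Mul(Rational(1, 2), 160132) = 80066)
u = Rational(1, 5320908) (u = Pow(5320908, -1) = Rational(1, 5320908) ≈ 1.8794e-7)
Mul(W, Pow(u, -1)) = Mul(80066, Pow(Rational(1, 5320908), -1)) = Mul(80066, 5320908) = 426023819928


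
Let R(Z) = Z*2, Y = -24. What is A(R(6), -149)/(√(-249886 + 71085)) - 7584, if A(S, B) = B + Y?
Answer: -7584 + 173*I*√3649/25543 ≈ -7584.0 + 0.40913*I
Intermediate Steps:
R(Z) = 2*Z
A(S, B) = -24 + B (A(S, B) = B - 24 = -24 + B)
A(R(6), -149)/(√(-249886 + 71085)) - 7584 = (-24 - 149)/(√(-249886 + 71085)) - 7584 = -173*(-I*√3649/25543) - 7584 = -(-173)*I*√3649/25543 - 7584 = 173*I*√3649/25543 - 7584 = -7584 + 173*I*√3649/25543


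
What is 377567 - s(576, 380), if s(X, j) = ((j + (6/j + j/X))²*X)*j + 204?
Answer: -27119202139516/855 ≈ -3.1718e+10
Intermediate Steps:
s(X, j) = 204 + X*j*(j + 6/j + j/X)² (s(X, j) = ((j + 6/j + j/X)²*X)*j + 204 = (X*(j + 6/j + j/X)²)*j + 204 = X*j*(j + 6/j + j/X)² + 204 = 204 + X*j*(j + 6/j + j/X)²)
377567 - s(576, 380) = 377567 - (204 + (380² + 6*576 + 576*380²)²/(576*380)) = 377567 - (204 + (1/576)*(1/380)*(144400 + 3456 + 576*144400)²) = 377567 - (204 + (1/576)*(1/380)*(144400 + 3456 + 83174400)²) = 377567 - (204 + (1/576)*(1/380)*83322256²) = 377567 - (204 + (1/576)*(1/380)*6942598344929536) = 377567 - (204 + 27119524784881/855) = 377567 - 1*27119524959301/855 = 377567 - 27119524959301/855 = -27119202139516/855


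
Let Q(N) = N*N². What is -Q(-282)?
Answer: 22425768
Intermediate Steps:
Q(N) = N³
-Q(-282) = -1*(-282)³ = -1*(-22425768) = 22425768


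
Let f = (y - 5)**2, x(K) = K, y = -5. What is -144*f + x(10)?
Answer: -14390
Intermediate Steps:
f = 100 (f = (-5 - 5)**2 = (-10)**2 = 100)
-144*f + x(10) = -144*100 + 10 = -14400 + 10 = -14390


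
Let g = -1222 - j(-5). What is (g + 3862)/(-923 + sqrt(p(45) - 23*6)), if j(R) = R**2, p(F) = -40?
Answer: -2413645/852107 - 2615*I*sqrt(178)/852107 ≈ -2.8326 - 0.040944*I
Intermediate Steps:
g = -1247 (g = -1222 - 1*(-5)**2 = -1222 - 1*25 = -1222 - 25 = -1247)
(g + 3862)/(-923 + sqrt(p(45) - 23*6)) = (-1247 + 3862)/(-923 + sqrt(-40 - 23*6)) = 2615/(-923 + sqrt(-40 - 138)) = 2615/(-923 + sqrt(-178)) = 2615/(-923 + I*sqrt(178))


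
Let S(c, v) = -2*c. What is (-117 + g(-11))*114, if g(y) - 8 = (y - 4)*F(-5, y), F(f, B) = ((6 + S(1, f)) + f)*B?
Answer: -31236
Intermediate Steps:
F(f, B) = B*(4 + f) (F(f, B) = ((6 - 2*1) + f)*B = ((6 - 2) + f)*B = (4 + f)*B = B*(4 + f))
g(y) = 8 - y*(-4 + y) (g(y) = 8 + (y - 4)*(y*(4 - 5)) = 8 + (-4 + y)*(y*(-1)) = 8 + (-4 + y)*(-y) = 8 - y*(-4 + y))
(-117 + g(-11))*114 = (-117 + (8 - 1*(-11)² + 4*(-11)))*114 = (-117 + (8 - 1*121 - 44))*114 = (-117 + (8 - 121 - 44))*114 = (-117 - 157)*114 = -274*114 = -31236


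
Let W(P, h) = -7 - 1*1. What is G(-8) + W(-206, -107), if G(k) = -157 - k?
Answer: -157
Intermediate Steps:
W(P, h) = -8 (W(P, h) = -7 - 1 = -8)
G(-8) + W(-206, -107) = (-157 - 1*(-8)) - 8 = (-157 + 8) - 8 = -149 - 8 = -157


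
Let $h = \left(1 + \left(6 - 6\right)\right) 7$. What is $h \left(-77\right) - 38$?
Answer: $-577$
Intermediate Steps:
$h = 7$ ($h = \left(1 + \left(6 - 6\right)\right) 7 = \left(1 + 0\right) 7 = 1 \cdot 7 = 7$)
$h \left(-77\right) - 38 = 7 \left(-77\right) - 38 = -539 - 38 = -577$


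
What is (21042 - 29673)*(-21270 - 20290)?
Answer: 358704360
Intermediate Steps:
(21042 - 29673)*(-21270 - 20290) = -8631*(-41560) = 358704360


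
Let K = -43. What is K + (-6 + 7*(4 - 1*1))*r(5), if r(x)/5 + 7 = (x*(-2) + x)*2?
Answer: -1318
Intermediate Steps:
r(x) = -35 - 10*x (r(x) = -35 + 5*((x*(-2) + x)*2) = -35 + 5*((-2*x + x)*2) = -35 + 5*(-x*2) = -35 + 5*(-2*x) = -35 - 10*x)
K + (-6 + 7*(4 - 1*1))*r(5) = -43 + (-6 + 7*(4 - 1*1))*(-35 - 10*5) = -43 + (-6 + 7*(4 - 1))*(-35 - 50) = -43 + (-6 + 7*3)*(-85) = -43 + (-6 + 21)*(-85) = -43 + 15*(-85) = -43 - 1275 = -1318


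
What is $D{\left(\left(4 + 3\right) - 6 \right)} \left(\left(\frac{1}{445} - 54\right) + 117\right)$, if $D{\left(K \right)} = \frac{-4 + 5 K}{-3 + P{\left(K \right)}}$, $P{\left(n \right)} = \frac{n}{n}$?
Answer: $- \frac{14018}{445} \approx -31.501$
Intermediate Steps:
$P{\left(n \right)} = 1$
$D{\left(K \right)} = 2 - \frac{5 K}{2}$ ($D{\left(K \right)} = \frac{-4 + 5 K}{-3 + 1} = \frac{-4 + 5 K}{-2} = \left(-4 + 5 K\right) \left(- \frac{1}{2}\right) = 2 - \frac{5 K}{2}$)
$D{\left(\left(4 + 3\right) - 6 \right)} \left(\left(\frac{1}{445} - 54\right) + 117\right) = \left(2 - \frac{5 \left(\left(4 + 3\right) - 6\right)}{2}\right) \left(\left(\frac{1}{445} - 54\right) + 117\right) = \left(2 - \frac{5 \left(7 - 6\right)}{2}\right) \left(\left(\frac{1}{445} - 54\right) + 117\right) = \left(2 - \frac{5}{2}\right) \left(- \frac{24029}{445} + 117\right) = \left(2 - \frac{5}{2}\right) \frac{28036}{445} = \left(- \frac{1}{2}\right) \frac{28036}{445} = - \frac{14018}{445}$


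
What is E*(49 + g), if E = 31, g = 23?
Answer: 2232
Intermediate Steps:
E*(49 + g) = 31*(49 + 23) = 31*72 = 2232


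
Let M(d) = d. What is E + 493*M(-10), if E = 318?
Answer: -4612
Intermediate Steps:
E + 493*M(-10) = 318 + 493*(-10) = 318 - 4930 = -4612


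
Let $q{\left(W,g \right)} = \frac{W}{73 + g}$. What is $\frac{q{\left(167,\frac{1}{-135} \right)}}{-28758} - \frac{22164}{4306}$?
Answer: $- \frac{1046826820203}{203373335932} \approx -5.1473$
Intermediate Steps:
$q{\left(W,g \right)} = \frac{W}{73 + g}$
$\frac{q{\left(167,\frac{1}{-135} \right)}}{-28758} - \frac{22164}{4306} = \frac{167 \frac{1}{73 + \frac{1}{-135}}}{-28758} - \frac{22164}{4306} = \frac{167}{73 - \frac{1}{135}} \left(- \frac{1}{28758}\right) - \frac{11082}{2153} = \frac{167}{\frac{9854}{135}} \left(- \frac{1}{28758}\right) - \frac{11082}{2153} = 167 \cdot \frac{135}{9854} \left(- \frac{1}{28758}\right) - \frac{11082}{2153} = \frac{22545}{9854} \left(- \frac{1}{28758}\right) - \frac{11082}{2153} = - \frac{7515}{94460444} - \frac{11082}{2153} = - \frac{1046826820203}{203373335932}$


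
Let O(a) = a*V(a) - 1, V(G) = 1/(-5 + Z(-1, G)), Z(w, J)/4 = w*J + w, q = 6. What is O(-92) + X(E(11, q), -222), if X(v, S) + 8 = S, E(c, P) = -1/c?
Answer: -83021/359 ≈ -231.26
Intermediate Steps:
Z(w, J) = 4*w + 4*J*w (Z(w, J) = 4*(w*J + w) = 4*(J*w + w) = 4*(w + J*w) = 4*w + 4*J*w)
V(G) = 1/(-9 - 4*G) (V(G) = 1/(-5 + 4*(-1)*(1 + G)) = 1/(-5 + (-4 - 4*G)) = 1/(-9 - 4*G))
X(v, S) = -8 + S
O(a) = -1 - a/(9 + 4*a) (O(a) = a*(-1/(9 + 4*a)) - 1 = -a/(9 + 4*a) - 1 = -1 - a/(9 + 4*a))
O(-92) + X(E(11, q), -222) = (-9 - 5*(-92))/(9 + 4*(-92)) + (-8 - 222) = (-9 + 460)/(9 - 368) - 230 = 451/(-359) - 230 = -1/359*451 - 230 = -451/359 - 230 = -83021/359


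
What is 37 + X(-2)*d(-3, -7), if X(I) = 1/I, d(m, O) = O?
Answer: 81/2 ≈ 40.500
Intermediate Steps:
37 + X(-2)*d(-3, -7) = 37 - 7/(-2) = 37 - ½*(-7) = 37 + 7/2 = 81/2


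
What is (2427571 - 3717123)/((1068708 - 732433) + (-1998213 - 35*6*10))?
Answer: 644776/832019 ≈ 0.77495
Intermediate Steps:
(2427571 - 3717123)/((1068708 - 732433) + (-1998213 - 35*6*10)) = -1289552/(336275 + (-1998213 - 210*10)) = -1289552/(336275 + (-1998213 - 2100)) = -1289552/(336275 - 2000313) = -1289552/(-1664038) = -1289552*(-1/1664038) = 644776/832019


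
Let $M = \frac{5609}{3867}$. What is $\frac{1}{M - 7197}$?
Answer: $- \frac{3867}{27825190} \approx -0.00013897$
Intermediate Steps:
$M = \frac{5609}{3867}$ ($M = 5609 \cdot \frac{1}{3867} = \frac{5609}{3867} \approx 1.4505$)
$\frac{1}{M - 7197} = \frac{1}{\frac{5609}{3867} - 7197} = \frac{1}{- \frac{27825190}{3867}} = - \frac{3867}{27825190}$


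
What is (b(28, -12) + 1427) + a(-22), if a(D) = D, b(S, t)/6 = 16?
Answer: 1501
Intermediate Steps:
b(S, t) = 96 (b(S, t) = 6*16 = 96)
(b(28, -12) + 1427) + a(-22) = (96 + 1427) - 22 = 1523 - 22 = 1501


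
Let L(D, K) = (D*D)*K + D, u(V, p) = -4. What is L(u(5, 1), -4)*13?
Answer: -884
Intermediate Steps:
L(D, K) = D + K*D**2 (L(D, K) = D**2*K + D = K*D**2 + D = D + K*D**2)
L(u(5, 1), -4)*13 = -4*(1 - 4*(-4))*13 = -4*(1 + 16)*13 = -4*17*13 = -68*13 = -884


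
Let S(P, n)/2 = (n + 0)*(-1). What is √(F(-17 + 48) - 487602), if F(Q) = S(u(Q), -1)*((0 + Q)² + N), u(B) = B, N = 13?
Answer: I*√485654 ≈ 696.89*I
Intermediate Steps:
S(P, n) = -2*n (S(P, n) = 2*((n + 0)*(-1)) = 2*(n*(-1)) = 2*(-n) = -2*n)
F(Q) = 26 + 2*Q² (F(Q) = (-2*(-1))*((0 + Q)² + 13) = 2*(Q² + 13) = 2*(13 + Q²) = 26 + 2*Q²)
√(F(-17 + 48) - 487602) = √((26 + 2*(-17 + 48)²) - 487602) = √((26 + 2*31²) - 487602) = √((26 + 2*961) - 487602) = √((26 + 1922) - 487602) = √(1948 - 487602) = √(-485654) = I*√485654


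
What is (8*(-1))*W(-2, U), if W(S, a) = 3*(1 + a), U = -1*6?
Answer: 120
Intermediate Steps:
U = -6
W(S, a) = 3 + 3*a
(8*(-1))*W(-2, U) = (8*(-1))*(3 + 3*(-6)) = -8*(3 - 18) = -8*(-15) = 120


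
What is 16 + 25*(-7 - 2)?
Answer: -209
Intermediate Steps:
16 + 25*(-7 - 2) = 16 + 25*(-9) = 16 - 225 = -209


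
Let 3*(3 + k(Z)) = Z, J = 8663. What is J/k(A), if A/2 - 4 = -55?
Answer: -8663/37 ≈ -234.14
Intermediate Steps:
A = -102 (A = 8 + 2*(-55) = 8 - 110 = -102)
k(Z) = -3 + Z/3
J/k(A) = 8663/(-3 + (1/3)*(-102)) = 8663/(-3 - 34) = 8663/(-37) = 8663*(-1/37) = -8663/37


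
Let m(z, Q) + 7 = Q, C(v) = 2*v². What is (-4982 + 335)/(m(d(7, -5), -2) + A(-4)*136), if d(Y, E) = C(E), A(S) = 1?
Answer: -4647/127 ≈ -36.591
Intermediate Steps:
d(Y, E) = 2*E²
m(z, Q) = -7 + Q
(-4982 + 335)/(m(d(7, -5), -2) + A(-4)*136) = (-4982 + 335)/((-7 - 2) + 1*136) = -4647/(-9 + 136) = -4647/127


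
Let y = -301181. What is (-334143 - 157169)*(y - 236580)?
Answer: 264208432432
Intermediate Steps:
(-334143 - 157169)*(y - 236580) = (-334143 - 157169)*(-301181 - 236580) = -491312*(-537761) = 264208432432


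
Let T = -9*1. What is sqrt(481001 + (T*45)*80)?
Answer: sqrt(448601) ≈ 669.78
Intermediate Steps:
T = -9
sqrt(481001 + (T*45)*80) = sqrt(481001 - 9*45*80) = sqrt(481001 - 405*80) = sqrt(481001 - 32400) = sqrt(448601)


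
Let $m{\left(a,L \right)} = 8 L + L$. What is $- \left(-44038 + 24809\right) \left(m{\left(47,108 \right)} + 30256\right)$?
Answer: $600483212$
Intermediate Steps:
$m{\left(a,L \right)} = 9 L$
$- \left(-44038 + 24809\right) \left(m{\left(47,108 \right)} + 30256\right) = - \left(-44038 + 24809\right) \left(9 \cdot 108 + 30256\right) = - \left(-19229\right) \left(972 + 30256\right) = - \left(-19229\right) 31228 = \left(-1\right) \left(-600483212\right) = 600483212$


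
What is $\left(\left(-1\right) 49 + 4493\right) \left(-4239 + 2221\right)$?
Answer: $-8967992$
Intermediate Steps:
$\left(\left(-1\right) 49 + 4493\right) \left(-4239 + 2221\right) = \left(-49 + 4493\right) \left(-2018\right) = 4444 \left(-2018\right) = -8967992$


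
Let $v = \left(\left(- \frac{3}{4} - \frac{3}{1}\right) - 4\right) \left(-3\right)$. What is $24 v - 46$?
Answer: $512$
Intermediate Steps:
$v = \frac{93}{4}$ ($v = \left(\left(\left(-3\right) \frac{1}{4} - 3\right) - 4\right) \left(-3\right) = \left(\left(- \frac{3}{4} - 3\right) - 4\right) \left(-3\right) = \left(- \frac{15}{4} - 4\right) \left(-3\right) = \left(- \frac{31}{4}\right) \left(-3\right) = \frac{93}{4} \approx 23.25$)
$24 v - 46 = 24 \cdot \frac{93}{4} - 46 = 558 + \left(-63 + 17\right) = 558 - 46 = 512$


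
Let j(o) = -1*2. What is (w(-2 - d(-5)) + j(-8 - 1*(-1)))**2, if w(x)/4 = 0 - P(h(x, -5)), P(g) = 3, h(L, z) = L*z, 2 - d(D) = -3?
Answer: 196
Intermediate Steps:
d(D) = 5 (d(D) = 2 - 1*(-3) = 2 + 3 = 5)
w(x) = -12 (w(x) = 4*(0 - 1*3) = 4*(0 - 3) = 4*(-3) = -12)
j(o) = -2
(w(-2 - d(-5)) + j(-8 - 1*(-1)))**2 = (-12 - 2)**2 = (-14)**2 = 196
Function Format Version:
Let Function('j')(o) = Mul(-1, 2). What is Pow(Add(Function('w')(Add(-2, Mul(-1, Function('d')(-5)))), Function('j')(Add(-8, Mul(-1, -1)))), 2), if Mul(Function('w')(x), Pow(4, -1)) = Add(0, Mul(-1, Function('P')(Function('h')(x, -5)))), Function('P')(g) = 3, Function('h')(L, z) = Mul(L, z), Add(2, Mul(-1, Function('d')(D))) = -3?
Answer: 196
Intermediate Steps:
Function('d')(D) = 5 (Function('d')(D) = Add(2, Mul(-1, -3)) = Add(2, 3) = 5)
Function('w')(x) = -12 (Function('w')(x) = Mul(4, Add(0, Mul(-1, 3))) = Mul(4, Add(0, -3)) = Mul(4, -3) = -12)
Function('j')(o) = -2
Pow(Add(Function('w')(Add(-2, Mul(-1, Function('d')(-5)))), Function('j')(Add(-8, Mul(-1, -1)))), 2) = Pow(Add(-12, -2), 2) = Pow(-14, 2) = 196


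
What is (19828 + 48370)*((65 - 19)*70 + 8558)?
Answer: 803236044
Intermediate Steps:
(19828 + 48370)*((65 - 19)*70 + 8558) = 68198*(46*70 + 8558) = 68198*(3220 + 8558) = 68198*11778 = 803236044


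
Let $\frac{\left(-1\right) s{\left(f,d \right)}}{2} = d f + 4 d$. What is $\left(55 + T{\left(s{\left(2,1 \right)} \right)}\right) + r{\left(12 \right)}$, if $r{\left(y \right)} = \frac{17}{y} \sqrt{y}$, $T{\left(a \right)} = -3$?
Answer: $52 + \frac{17 \sqrt{3}}{6} \approx 56.907$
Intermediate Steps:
$s{\left(f,d \right)} = - 8 d - 2 d f$ ($s{\left(f,d \right)} = - 2 \left(d f + 4 d\right) = - 2 \left(4 d + d f\right) = - 8 d - 2 d f$)
$r{\left(y \right)} = \frac{17}{\sqrt{y}}$
$\left(55 + T{\left(s{\left(2,1 \right)} \right)}\right) + r{\left(12 \right)} = \left(55 - 3\right) + \frac{17}{2 \sqrt{3}} = 52 + 17 \frac{\sqrt{3}}{6} = 52 + \frac{17 \sqrt{3}}{6}$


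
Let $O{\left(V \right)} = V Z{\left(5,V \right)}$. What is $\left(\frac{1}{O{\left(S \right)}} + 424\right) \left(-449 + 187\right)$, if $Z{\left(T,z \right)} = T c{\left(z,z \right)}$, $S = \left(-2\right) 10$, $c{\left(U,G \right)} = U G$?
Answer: $- \frac{2221759869}{20000} \approx -1.1109 \cdot 10^{5}$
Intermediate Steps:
$c{\left(U,G \right)} = G U$
$S = -20$
$Z{\left(T,z \right)} = T z^{2}$ ($Z{\left(T,z \right)} = T z z = T z^{2}$)
$O{\left(V \right)} = 5 V^{3}$ ($O{\left(V \right)} = V 5 V^{2} = 5 V^{3}$)
$\left(\frac{1}{O{\left(S \right)}} + 424\right) \left(-449 + 187\right) = \left(\frac{1}{5 \left(-20\right)^{3}} + 424\right) \left(-449 + 187\right) = \left(\frac{1}{5 \left(-8000\right)} + 424\right) \left(-262\right) = \left(\frac{1}{-40000} + 424\right) \left(-262\right) = \left(- \frac{1}{40000} + 424\right) \left(-262\right) = \frac{16959999}{40000} \left(-262\right) = - \frac{2221759869}{20000}$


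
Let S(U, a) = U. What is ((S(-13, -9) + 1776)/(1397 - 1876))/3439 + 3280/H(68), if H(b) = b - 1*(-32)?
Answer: 270145269/8236405 ≈ 32.799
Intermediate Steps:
H(b) = 32 + b (H(b) = b + 32 = 32 + b)
((S(-13, -9) + 1776)/(1397 - 1876))/3439 + 3280/H(68) = ((-13 + 1776)/(1397 - 1876))/3439 + 3280/(32 + 68) = (1763/(-479))*(1/3439) + 3280/100 = (1763*(-1/479))*(1/3439) + 3280*(1/100) = -1763/479*1/3439 + 164/5 = -1763/1647281 + 164/5 = 270145269/8236405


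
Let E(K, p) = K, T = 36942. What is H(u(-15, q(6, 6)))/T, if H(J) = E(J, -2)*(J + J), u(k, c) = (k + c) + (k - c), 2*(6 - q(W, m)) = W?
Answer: 300/6157 ≈ 0.048725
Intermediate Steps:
q(W, m) = 6 - W/2
u(k, c) = 2*k (u(k, c) = (c + k) + (k - c) = 2*k)
H(J) = 2*J² (H(J) = J*(J + J) = J*(2*J) = 2*J²)
H(u(-15, q(6, 6)))/T = (2*(2*(-15))²)/36942 = (2*(-30)²)*(1/36942) = (2*900)*(1/36942) = 1800*(1/36942) = 300/6157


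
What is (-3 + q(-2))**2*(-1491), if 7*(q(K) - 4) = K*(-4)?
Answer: -47925/7 ≈ -6846.4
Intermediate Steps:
q(K) = 4 - 4*K/7 (q(K) = 4 + (K*(-4))/7 = 4 + (-4*K)/7 = 4 - 4*K/7)
(-3 + q(-2))**2*(-1491) = (-3 + (4 - 4/7*(-2)))**2*(-1491) = (-3 + (4 + 8/7))**2*(-1491) = (-3 + 36/7)**2*(-1491) = (15/7)**2*(-1491) = (225/49)*(-1491) = -47925/7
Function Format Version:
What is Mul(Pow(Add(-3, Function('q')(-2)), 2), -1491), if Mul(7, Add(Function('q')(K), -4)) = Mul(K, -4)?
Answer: Rational(-47925, 7) ≈ -6846.4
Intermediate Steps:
Function('q')(K) = Add(4, Mul(Rational(-4, 7), K)) (Function('q')(K) = Add(4, Mul(Rational(1, 7), Mul(K, -4))) = Add(4, Mul(Rational(1, 7), Mul(-4, K))) = Add(4, Mul(Rational(-4, 7), K)))
Mul(Pow(Add(-3, Function('q')(-2)), 2), -1491) = Mul(Pow(Add(-3, Add(4, Mul(Rational(-4, 7), -2))), 2), -1491) = Mul(Pow(Add(-3, Add(4, Rational(8, 7))), 2), -1491) = Mul(Pow(Add(-3, Rational(36, 7)), 2), -1491) = Mul(Pow(Rational(15, 7), 2), -1491) = Mul(Rational(225, 49), -1491) = Rational(-47925, 7)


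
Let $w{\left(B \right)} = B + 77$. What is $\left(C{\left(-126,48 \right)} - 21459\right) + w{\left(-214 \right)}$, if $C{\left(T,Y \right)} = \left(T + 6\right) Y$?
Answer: $-27356$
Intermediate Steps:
$w{\left(B \right)} = 77 + B$
$C{\left(T,Y \right)} = Y \left(6 + T\right)$ ($C{\left(T,Y \right)} = \left(6 + T\right) Y = Y \left(6 + T\right)$)
$\left(C{\left(-126,48 \right)} - 21459\right) + w{\left(-214 \right)} = \left(48 \left(6 - 126\right) - 21459\right) + \left(77 - 214\right) = \left(48 \left(-120\right) - 21459\right) - 137 = \left(-5760 - 21459\right) - 137 = -27219 - 137 = -27356$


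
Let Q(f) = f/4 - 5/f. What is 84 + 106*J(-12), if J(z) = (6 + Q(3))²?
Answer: 203261/72 ≈ 2823.1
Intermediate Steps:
Q(f) = -5/f + f/4 (Q(f) = f*(¼) - 5/f = f/4 - 5/f = -5/f + f/4)
J(z) = 3721/144 (J(z) = (6 + (-5/3 + (¼)*3))² = (6 + (-5*⅓ + ¾))² = (6 + (-5/3 + ¾))² = (6 - 11/12)² = (61/12)² = 3721/144)
84 + 106*J(-12) = 84 + 106*(3721/144) = 84 + 197213/72 = 203261/72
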